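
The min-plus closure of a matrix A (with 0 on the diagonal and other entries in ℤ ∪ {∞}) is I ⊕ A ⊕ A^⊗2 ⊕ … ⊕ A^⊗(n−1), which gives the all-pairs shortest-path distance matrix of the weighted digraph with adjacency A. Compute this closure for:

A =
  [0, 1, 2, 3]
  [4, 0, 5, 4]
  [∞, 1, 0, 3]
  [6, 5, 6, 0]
Closure =
  [0, 1, 2, 3]
  [4, 0, 5, 4]
  [5, 1, 0, 3]
  [6, 5, 6, 0]

This is the Floyd-Warshall all-pairs shortest-path computation. For each intermediate vertex k = 0, 1, …, 3, update dist[i][j] ← min(dist[i][j], dist[i][k] + dist[k][j]). The final matrix gives, for each (i, j), the minimum total weight of any directed path from i to j (possibly empty when i = j).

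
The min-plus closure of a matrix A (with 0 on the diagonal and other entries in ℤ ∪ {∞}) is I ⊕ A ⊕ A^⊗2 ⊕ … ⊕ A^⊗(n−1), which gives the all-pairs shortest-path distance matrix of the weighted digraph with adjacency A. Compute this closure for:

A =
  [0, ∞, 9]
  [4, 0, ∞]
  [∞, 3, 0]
Closure =
  [0, 12, 9]
  [4, 0, 13]
  [7, 3, 0]

This is the Floyd-Warshall all-pairs shortest-path computation. For each intermediate vertex k = 0, 1, …, 2, update dist[i][j] ← min(dist[i][j], dist[i][k] + dist[k][j]). The final matrix gives, for each (i, j), the minimum total weight of any directed path from i to j (possibly empty when i = j).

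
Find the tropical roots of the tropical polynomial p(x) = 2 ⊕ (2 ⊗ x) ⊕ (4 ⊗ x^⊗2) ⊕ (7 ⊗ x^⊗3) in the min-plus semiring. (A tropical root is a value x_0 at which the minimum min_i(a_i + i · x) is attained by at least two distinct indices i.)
Roots: {-3, -2, 0}

Each tropical root is a break point of the lower envelope of the lines y = a_i + i · x (there are 4 lines, with slopes 0, 1, ..., 3). Only the lines that attain the minimum somewhere contribute to roots; other lines are dominated. Here the surviving (envelope) indices are i = 3, i = 2, i = 1, i = 0.
Intersections between consecutive envelope lines give the roots: for adjacent envelope indices i < j the intersection is x = (a_i − a_j) / (j − i). Reading off the sorted break points: {-3, -2, 0}.
Verification: at each break x_0, at least two indices attain the minimum of min_i(a_i + i · x_0).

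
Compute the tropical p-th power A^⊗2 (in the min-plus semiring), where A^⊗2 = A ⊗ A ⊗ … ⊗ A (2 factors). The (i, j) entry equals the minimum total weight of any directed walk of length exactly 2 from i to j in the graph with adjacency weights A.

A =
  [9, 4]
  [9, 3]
A^⊗2 =
  [13, 7]
  [12, 6]

Each entry (A^⊗2)_ij equals the minimum over all length-2 walks i = v_0 → v_1 → … → v_2 = j of Σ_t A[v_t][v_{t+1}]. For example, for (i, j) = (0, 1) we minimise over 2 possible intermediate vertex sequences; the minimum is 7, attained along the walk 0 → 1 → 1.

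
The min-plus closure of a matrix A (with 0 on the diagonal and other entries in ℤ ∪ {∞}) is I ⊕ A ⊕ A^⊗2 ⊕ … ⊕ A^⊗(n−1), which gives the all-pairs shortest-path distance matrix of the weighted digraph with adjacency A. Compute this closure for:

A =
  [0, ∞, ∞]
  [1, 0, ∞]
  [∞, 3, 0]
Closure =
  [0, ∞, ∞]
  [1, 0, ∞]
  [4, 3, 0]

This is the Floyd-Warshall all-pairs shortest-path computation. For each intermediate vertex k = 0, 1, …, 2, update dist[i][j] ← min(dist[i][j], dist[i][k] + dist[k][j]). The final matrix gives, for each (i, j), the minimum total weight of any directed path from i to j (possibly empty when i = j).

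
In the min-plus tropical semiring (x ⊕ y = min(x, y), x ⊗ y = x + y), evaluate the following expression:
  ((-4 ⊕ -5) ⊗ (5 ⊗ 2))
((-4 ⊕ -5) ⊗ (5 ⊗ 2)) = 2

Expand innermost to outermost. Recall ⊕ takes the minimum of its arguments and ⊗ takes their sum. Working out the expression ((-4 ⊕ -5) ⊗ (5 ⊗ 2)) gives 2.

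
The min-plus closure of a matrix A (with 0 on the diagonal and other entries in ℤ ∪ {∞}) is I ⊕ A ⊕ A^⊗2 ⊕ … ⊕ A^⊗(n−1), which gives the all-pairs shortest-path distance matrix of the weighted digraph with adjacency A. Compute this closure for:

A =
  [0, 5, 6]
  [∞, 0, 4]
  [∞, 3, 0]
Closure =
  [0, 5, 6]
  [∞, 0, 4]
  [∞, 3, 0]

This is the Floyd-Warshall all-pairs shortest-path computation. For each intermediate vertex k = 0, 1, …, 2, update dist[i][j] ← min(dist[i][j], dist[i][k] + dist[k][j]). The final matrix gives, for each (i, j), the minimum total weight of any directed path from i to j (possibly empty when i = j).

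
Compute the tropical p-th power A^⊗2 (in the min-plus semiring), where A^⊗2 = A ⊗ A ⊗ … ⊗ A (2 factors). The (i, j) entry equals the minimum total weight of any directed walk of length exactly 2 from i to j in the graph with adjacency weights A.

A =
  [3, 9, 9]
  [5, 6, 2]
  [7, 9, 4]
A^⊗2 =
  [6, 12, 11]
  [8, 11, 6]
  [10, 13, 8]

Each entry (A^⊗2)_ij equals the minimum over all length-2 walks i = v_0 → v_1 → … → v_2 = j of Σ_t A[v_t][v_{t+1}]. For example, for (i, j) = (0, 2) we minimise over 3 possible intermediate vertex sequences; the minimum is 11, attained along the walk 0 → 1 → 2.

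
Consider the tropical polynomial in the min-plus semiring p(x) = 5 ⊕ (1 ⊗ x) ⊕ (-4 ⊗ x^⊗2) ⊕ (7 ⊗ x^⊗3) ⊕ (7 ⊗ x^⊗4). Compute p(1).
p(1) = -2

A tropical monomial a ⊗ x^⊗i evaluates to a + i · x. Evaluating each term at x = 1:
  Term 0 contributes 5 + 0 · 1 = 5
  Term 1 contributes 1 + 1 · 1 = 2
  Term 2 contributes -4 + 2 · 1 = -2
  Term 3 contributes 7 + 3 · 1 = 10
  Term 4 contributes 7 + 4 · 1 = 11
p(1) = ⊕ of these = min[5, 2, -2, 10, 11] = -2.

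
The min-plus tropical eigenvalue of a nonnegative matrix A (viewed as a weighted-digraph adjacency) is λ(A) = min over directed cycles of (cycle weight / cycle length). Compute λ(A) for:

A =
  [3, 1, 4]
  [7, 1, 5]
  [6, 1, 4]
λ(A) = 1

Enumerate directed cycles and compute their means (weight / length). Sample:
  cycle 0 → 0: weight = 3, length = 1, mean = 3/1 ≈ 3.000
  cycle 1 → 1: weight = 1, length = 1, mean = 1/1 ≈ 1.000
  cycle 2 → 2: weight = 4, length = 1, mean = 4/1 ≈ 4.000
  cycle 0 → 1 → 0: weight = 8, length = 2, mean = 8/2 ≈ 4.000
  cycle 0 → 2 → 0: weight = 10, length = 2, mean = 10/2 ≈ 5.000
  cycle 1 → 0 → 1: weight = 8, length = 2, mean = 8/2 ≈ 4.000
Minimum mean = 1.000, attained e.g. along the cycle 1 → 1 with weight 1 and length 1. So λ(A) = 1/1 = 1.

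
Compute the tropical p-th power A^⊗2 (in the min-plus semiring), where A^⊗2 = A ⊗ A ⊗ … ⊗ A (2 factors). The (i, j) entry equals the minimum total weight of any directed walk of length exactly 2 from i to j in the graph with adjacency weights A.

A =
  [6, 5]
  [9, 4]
A^⊗2 =
  [12, 9]
  [13, 8]

Each entry (A^⊗2)_ij equals the minimum over all length-2 walks i = v_0 → v_1 → … → v_2 = j of Σ_t A[v_t][v_{t+1}]. For example, for (i, j) = (0, 1) we minimise over 2 possible intermediate vertex sequences; the minimum is 9, attained along the walk 0 → 1 → 1.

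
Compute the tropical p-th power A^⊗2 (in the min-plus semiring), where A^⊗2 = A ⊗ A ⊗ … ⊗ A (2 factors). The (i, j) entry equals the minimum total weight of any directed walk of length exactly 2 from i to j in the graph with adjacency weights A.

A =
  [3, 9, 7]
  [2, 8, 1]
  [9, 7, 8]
A^⊗2 =
  [6, 12, 10]
  [5, 8, 9]
  [9, 15, 8]

Each entry (A^⊗2)_ij equals the minimum over all length-2 walks i = v_0 → v_1 → … → v_2 = j of Σ_t A[v_t][v_{t+1}]. For example, for (i, j) = (0, 2) we minimise over 3 possible intermediate vertex sequences; the minimum is 10, attained along the walk 0 → 0 → 2.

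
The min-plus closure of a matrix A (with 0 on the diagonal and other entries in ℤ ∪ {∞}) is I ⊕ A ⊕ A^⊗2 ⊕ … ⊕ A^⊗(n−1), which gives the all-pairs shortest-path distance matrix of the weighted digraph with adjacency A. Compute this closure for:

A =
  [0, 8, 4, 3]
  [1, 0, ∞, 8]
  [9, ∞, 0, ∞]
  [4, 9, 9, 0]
Closure =
  [0, 8, 4, 3]
  [1, 0, 5, 4]
  [9, 17, 0, 12]
  [4, 9, 8, 0]

This is the Floyd-Warshall all-pairs shortest-path computation. For each intermediate vertex k = 0, 1, …, 3, update dist[i][j] ← min(dist[i][j], dist[i][k] + dist[k][j]). The final matrix gives, for each (i, j), the minimum total weight of any directed path from i to j (possibly empty when i = j).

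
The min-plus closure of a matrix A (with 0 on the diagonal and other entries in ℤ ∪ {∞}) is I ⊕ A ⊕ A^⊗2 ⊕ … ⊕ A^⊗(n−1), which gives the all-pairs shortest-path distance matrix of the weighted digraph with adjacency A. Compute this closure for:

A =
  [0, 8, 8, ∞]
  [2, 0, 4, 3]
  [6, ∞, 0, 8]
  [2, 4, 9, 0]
Closure =
  [0, 8, 8, 11]
  [2, 0, 4, 3]
  [6, 12, 0, 8]
  [2, 4, 8, 0]

This is the Floyd-Warshall all-pairs shortest-path computation. For each intermediate vertex k = 0, 1, …, 3, update dist[i][j] ← min(dist[i][j], dist[i][k] + dist[k][j]). The final matrix gives, for each (i, j), the minimum total weight of any directed path from i to j (possibly empty when i = j).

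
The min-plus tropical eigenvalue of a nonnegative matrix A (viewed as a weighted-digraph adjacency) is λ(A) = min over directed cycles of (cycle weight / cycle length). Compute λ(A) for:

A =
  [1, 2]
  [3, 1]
λ(A) = 1

Enumerate directed cycles and compute their means (weight / length). Sample:
  cycle 0 → 0: weight = 1, length = 1, mean = 1/1 ≈ 1.000
  cycle 1 → 1: weight = 1, length = 1, mean = 1/1 ≈ 1.000
  cycle 0 → 1 → 0: weight = 5, length = 2, mean = 5/2 ≈ 2.500
  cycle 1 → 0 → 1: weight = 5, length = 2, mean = 5/2 ≈ 2.500
Minimum mean = 1.000, attained e.g. along the cycle 0 → 0 with weight 1 and length 1. So λ(A) = 1/1 = 1.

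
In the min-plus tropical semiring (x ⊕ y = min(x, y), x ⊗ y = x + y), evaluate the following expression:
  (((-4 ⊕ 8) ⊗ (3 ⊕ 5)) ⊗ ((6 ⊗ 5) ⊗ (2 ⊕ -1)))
(((-4 ⊕ 8) ⊗ (3 ⊕ 5)) ⊗ ((6 ⊗ 5) ⊗ (2 ⊕ -1))) = 9

Expand innermost to outermost. Recall ⊕ takes the minimum of its arguments and ⊗ takes their sum. Working out the expression (((-4 ⊕ 8) ⊗ (3 ⊕ 5)) ⊗ ((6 ⊗ 5) ⊗ (2 ⊕ -1))) gives 9.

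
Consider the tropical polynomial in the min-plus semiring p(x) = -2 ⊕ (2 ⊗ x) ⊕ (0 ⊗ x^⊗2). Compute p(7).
p(7) = -2

A tropical monomial a ⊗ x^⊗i evaluates to a + i · x. Evaluating each term at x = 7:
  Term 0 contributes -2 + 0 · 7 = -2
  Term 1 contributes 2 + 1 · 7 = 9
  Term 2 contributes 0 + 2 · 7 = 14
p(7) = ⊕ of these = min[-2, 9, 14] = -2.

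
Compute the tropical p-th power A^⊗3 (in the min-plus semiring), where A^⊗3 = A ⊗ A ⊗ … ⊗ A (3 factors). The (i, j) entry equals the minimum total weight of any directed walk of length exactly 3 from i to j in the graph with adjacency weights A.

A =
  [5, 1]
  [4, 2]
A^⊗3 =
  [7, 5]
  [8, 6]

Each entry (A^⊗3)_ij equals the minimum over all length-3 walks i = v_0 → v_1 → … → v_3 = j of Σ_t A[v_t][v_{t+1}]. For example, for (i, j) = (0, 1) we minimise over 4 possible intermediate vertex sequences; the minimum is 5, attained along the walk 0 → 1 → 1 → 1.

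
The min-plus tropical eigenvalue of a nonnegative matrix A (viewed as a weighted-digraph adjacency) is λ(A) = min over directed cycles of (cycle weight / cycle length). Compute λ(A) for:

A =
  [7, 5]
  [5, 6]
λ(A) = 5

Enumerate directed cycles and compute their means (weight / length). Sample:
  cycle 0 → 0: weight = 7, length = 1, mean = 7/1 ≈ 7.000
  cycle 1 → 1: weight = 6, length = 1, mean = 6/1 ≈ 6.000
  cycle 0 → 1 → 0: weight = 10, length = 2, mean = 10/2 ≈ 5.000
  cycle 1 → 0 → 1: weight = 10, length = 2, mean = 10/2 ≈ 5.000
Minimum mean = 5.000, attained e.g. along the cycle 0 → 1 → 0 with weight 10 and length 2. So λ(A) = 10/2 = 5.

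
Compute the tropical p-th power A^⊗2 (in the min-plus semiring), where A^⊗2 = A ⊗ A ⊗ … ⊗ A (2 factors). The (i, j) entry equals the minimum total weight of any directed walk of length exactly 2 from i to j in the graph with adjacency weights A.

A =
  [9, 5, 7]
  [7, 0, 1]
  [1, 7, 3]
A^⊗2 =
  [8, 5, 6]
  [2, 0, 1]
  [4, 6, 6]

Each entry (A^⊗2)_ij equals the minimum over all length-2 walks i = v_0 → v_1 → … → v_2 = j of Σ_t A[v_t][v_{t+1}]. For example, for (i, j) = (0, 2) we minimise over 3 possible intermediate vertex sequences; the minimum is 6, attained along the walk 0 → 1 → 2.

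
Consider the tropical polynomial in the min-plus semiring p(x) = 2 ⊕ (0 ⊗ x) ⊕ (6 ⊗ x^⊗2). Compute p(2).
p(2) = 2

A tropical monomial a ⊗ x^⊗i evaluates to a + i · x. Evaluating each term at x = 2:
  Term 0 contributes 2 + 0 · 2 = 2
  Term 1 contributes 0 + 1 · 2 = 2
  Term 2 contributes 6 + 2 · 2 = 10
p(2) = ⊕ of these = min[2, 2, 10] = 2.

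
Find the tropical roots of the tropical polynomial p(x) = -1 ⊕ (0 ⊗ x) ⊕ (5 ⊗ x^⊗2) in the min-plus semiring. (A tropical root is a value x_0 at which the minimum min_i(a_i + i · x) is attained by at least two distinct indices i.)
Roots: {-5, -1}

Each tropical root is a break point of the lower envelope of the lines y = a_i + i · x (there are 3 lines, with slopes 0, 1, ..., 2). Only the lines that attain the minimum somewhere contribute to roots; other lines are dominated. Here the surviving (envelope) indices are i = 2, i = 1, i = 0.
Intersections between consecutive envelope lines give the roots: for adjacent envelope indices i < j the intersection is x = (a_i − a_j) / (j − i). Reading off the sorted break points: {-5, -1}.
Verification: at each break x_0, at least two indices attain the minimum of min_i(a_i + i · x_0).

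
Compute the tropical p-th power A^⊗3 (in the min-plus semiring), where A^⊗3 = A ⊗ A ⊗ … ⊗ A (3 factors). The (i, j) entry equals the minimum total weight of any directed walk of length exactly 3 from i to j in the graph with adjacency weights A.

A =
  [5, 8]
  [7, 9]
A^⊗3 =
  [15, 18]
  [17, 20]

Each entry (A^⊗3)_ij equals the minimum over all length-3 walks i = v_0 → v_1 → … → v_3 = j of Σ_t A[v_t][v_{t+1}]. For example, for (i, j) = (0, 1) we minimise over 4 possible intermediate vertex sequences; the minimum is 18, attained along the walk 0 → 0 → 0 → 1.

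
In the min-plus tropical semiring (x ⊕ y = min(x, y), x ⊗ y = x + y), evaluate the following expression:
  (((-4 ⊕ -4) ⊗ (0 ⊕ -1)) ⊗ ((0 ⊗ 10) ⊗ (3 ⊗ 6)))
(((-4 ⊕ -4) ⊗ (0 ⊕ -1)) ⊗ ((0 ⊗ 10) ⊗ (3 ⊗ 6))) = 14

Expand innermost to outermost. Recall ⊕ takes the minimum of its arguments and ⊗ takes their sum. Working out the expression (((-4 ⊕ -4) ⊗ (0 ⊕ -1)) ⊗ ((0 ⊗ 10) ⊗ (3 ⊗ 6))) gives 14.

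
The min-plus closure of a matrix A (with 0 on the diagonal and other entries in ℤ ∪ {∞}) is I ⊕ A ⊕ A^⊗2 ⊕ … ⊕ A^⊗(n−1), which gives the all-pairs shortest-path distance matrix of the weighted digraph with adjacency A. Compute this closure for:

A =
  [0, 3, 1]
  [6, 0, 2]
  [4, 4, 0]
Closure =
  [0, 3, 1]
  [6, 0, 2]
  [4, 4, 0]

This is the Floyd-Warshall all-pairs shortest-path computation. For each intermediate vertex k = 0, 1, …, 2, update dist[i][j] ← min(dist[i][j], dist[i][k] + dist[k][j]). The final matrix gives, for each (i, j), the minimum total weight of any directed path from i to j (possibly empty when i = j).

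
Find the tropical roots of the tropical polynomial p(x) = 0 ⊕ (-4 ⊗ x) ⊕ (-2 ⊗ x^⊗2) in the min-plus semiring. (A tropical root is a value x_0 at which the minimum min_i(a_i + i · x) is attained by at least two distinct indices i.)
Roots: {-2, 4}

Each tropical root is a break point of the lower envelope of the lines y = a_i + i · x (there are 3 lines, with slopes 0, 1, ..., 2). Only the lines that attain the minimum somewhere contribute to roots; other lines are dominated. Here the surviving (envelope) indices are i = 2, i = 1, i = 0.
Intersections between consecutive envelope lines give the roots: for adjacent envelope indices i < j the intersection is x = (a_i − a_j) / (j − i). Reading off the sorted break points: {-2, 4}.
Verification: at each break x_0, at least two indices attain the minimum of min_i(a_i + i · x_0).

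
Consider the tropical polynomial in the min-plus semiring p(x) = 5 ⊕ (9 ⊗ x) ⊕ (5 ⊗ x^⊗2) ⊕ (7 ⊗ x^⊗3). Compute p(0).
p(0) = 5

A tropical monomial a ⊗ x^⊗i evaluates to a + i · x. Evaluating each term at x = 0:
  Term 0 contributes 5 + 0 · 0 = 5
  Term 1 contributes 9 + 1 · 0 = 9
  Term 2 contributes 5 + 2 · 0 = 5
  Term 3 contributes 7 + 3 · 0 = 7
p(0) = ⊕ of these = min[5, 9, 5, 7] = 5.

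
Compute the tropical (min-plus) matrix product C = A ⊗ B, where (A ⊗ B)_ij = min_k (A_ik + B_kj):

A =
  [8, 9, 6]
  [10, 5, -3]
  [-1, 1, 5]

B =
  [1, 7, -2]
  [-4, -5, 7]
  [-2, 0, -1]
A ⊗ B =
  [4, 4, 5]
  [-5, -3, -4]
  [-3, -4, -3]

Apply the min-plus product entry-by-entry:
  C[0][0] = min over k of (A[0][0] + B[0][0] = 8 + 1 = 9, A[0][1] + B[1][0] = 9 + -4 = 5, A[0][2] + B[2][0] = 6 + -2 = 4) = 4 (attained at k = 2)
  C[0][1] = min over k of (A[0][0] + B[0][1] = 8 + 7 = 15, A[0][1] + B[1][1] = 9 + -5 = 4, A[0][2] + B[2][1] = 6 + 0 = 6) = 4 (attained at k = 1)
  C[0][2] = min over k of (A[0][0] + B[0][2] = 8 + -2 = 6, A[0][1] + B[1][2] = 9 + 7 = 16, A[0][2] + B[2][2] = 6 + -1 = 5) = 5 (attained at k = 2)
  C[1][0] = min over k of (A[1][0] + B[0][0] = 10 + 1 = 11, A[1][1] + B[1][0] = 5 + -4 = 1, A[1][2] + B[2][0] = -3 + -2 = -5) = -5 (attained at k = 2)
  C[1][1] = min over k of (A[1][0] + B[0][1] = 10 + 7 = 17, A[1][1] + B[1][1] = 5 + -5 = 0, A[1][2] + B[2][1] = -3 + 0 = -3) = -3 (attained at k = 2)
  C[1][2] = min over k of (A[1][0] + B[0][2] = 10 + -2 = 8, A[1][1] + B[1][2] = 5 + 7 = 12, A[1][2] + B[2][2] = -3 + -1 = -4) = -4 (attained at k = 2)
  C[2][0] = min over k of (A[2][0] + B[0][0] = -1 + 1 = 0, A[2][1] + B[1][0] = 1 + -4 = -3, A[2][2] + B[2][0] = 5 + -2 = 3) = -3 (attained at k = 1)
  C[2][1] = min over k of (A[2][0] + B[0][1] = -1 + 7 = 6, A[2][1] + B[1][1] = 1 + -5 = -4, A[2][2] + B[2][1] = 5 + 0 = 5) = -4 (attained at k = 1)
  C[2][2] = min over k of (A[2][0] + B[0][2] = -1 + -2 = -3, A[2][1] + B[1][2] = 1 + 7 = 8, A[2][2] + B[2][2] = 5 + -1 = 4) = -3 (attained at k = 0)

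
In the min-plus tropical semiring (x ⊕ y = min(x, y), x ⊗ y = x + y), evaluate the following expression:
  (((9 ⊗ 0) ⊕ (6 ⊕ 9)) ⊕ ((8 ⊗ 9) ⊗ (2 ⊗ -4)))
(((9 ⊗ 0) ⊕ (6 ⊕ 9)) ⊕ ((8 ⊗ 9) ⊗ (2 ⊗ -4))) = 6

Expand innermost to outermost. Recall ⊕ takes the minimum of its arguments and ⊗ takes their sum. Working out the expression (((9 ⊗ 0) ⊕ (6 ⊕ 9)) ⊕ ((8 ⊗ 9) ⊗ (2 ⊗ -4))) gives 6.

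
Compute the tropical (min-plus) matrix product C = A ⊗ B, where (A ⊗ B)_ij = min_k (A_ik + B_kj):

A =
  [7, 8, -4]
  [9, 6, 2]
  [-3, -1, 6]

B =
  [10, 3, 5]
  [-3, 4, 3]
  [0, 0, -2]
A ⊗ B =
  [-4, -4, -6]
  [2, 2, 0]
  [-4, 0, 2]

Apply the min-plus product entry-by-entry:
  C[0][0] = min over k of (A[0][0] + B[0][0] = 7 + 10 = 17, A[0][1] + B[1][0] = 8 + -3 = 5, A[0][2] + B[2][0] = -4 + 0 = -4) = -4 (attained at k = 2)
  C[0][1] = min over k of (A[0][0] + B[0][1] = 7 + 3 = 10, A[0][1] + B[1][1] = 8 + 4 = 12, A[0][2] + B[2][1] = -4 + 0 = -4) = -4 (attained at k = 2)
  C[0][2] = min over k of (A[0][0] + B[0][2] = 7 + 5 = 12, A[0][1] + B[1][2] = 8 + 3 = 11, A[0][2] + B[2][2] = -4 + -2 = -6) = -6 (attained at k = 2)
  C[1][0] = min over k of (A[1][0] + B[0][0] = 9 + 10 = 19, A[1][1] + B[1][0] = 6 + -3 = 3, A[1][2] + B[2][0] = 2 + 0 = 2) = 2 (attained at k = 2)
  C[1][1] = min over k of (A[1][0] + B[0][1] = 9 + 3 = 12, A[1][1] + B[1][1] = 6 + 4 = 10, A[1][2] + B[2][1] = 2 + 0 = 2) = 2 (attained at k = 2)
  C[1][2] = min over k of (A[1][0] + B[0][2] = 9 + 5 = 14, A[1][1] + B[1][2] = 6 + 3 = 9, A[1][2] + B[2][2] = 2 + -2 = 0) = 0 (attained at k = 2)
  C[2][0] = min over k of (A[2][0] + B[0][0] = -3 + 10 = 7, A[2][1] + B[1][0] = -1 + -3 = -4, A[2][2] + B[2][0] = 6 + 0 = 6) = -4 (attained at k = 1)
  C[2][1] = min over k of (A[2][0] + B[0][1] = -3 + 3 = 0, A[2][1] + B[1][1] = -1 + 4 = 3, A[2][2] + B[2][1] = 6 + 0 = 6) = 0 (attained at k = 0)
  C[2][2] = min over k of (A[2][0] + B[0][2] = -3 + 5 = 2, A[2][1] + B[1][2] = -1 + 3 = 2, A[2][2] + B[2][2] = 6 + -2 = 4) = 2 (attained at k = 0)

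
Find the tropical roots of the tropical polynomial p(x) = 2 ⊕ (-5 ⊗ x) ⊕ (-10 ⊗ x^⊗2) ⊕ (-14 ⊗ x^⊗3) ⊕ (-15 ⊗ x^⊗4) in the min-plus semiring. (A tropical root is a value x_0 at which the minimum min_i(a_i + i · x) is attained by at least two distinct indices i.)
Roots: {1, 4, 5, 7}

Each tropical root is a break point of the lower envelope of the lines y = a_i + i · x (there are 5 lines, with slopes 0, 1, ..., 4). Only the lines that attain the minimum somewhere contribute to roots; other lines are dominated. Here the surviving (envelope) indices are i = 4, i = 3, i = 2, i = 1, i = 0.
Intersections between consecutive envelope lines give the roots: for adjacent envelope indices i < j the intersection is x = (a_i − a_j) / (j − i). Reading off the sorted break points: {1, 4, 5, 7}.
Verification: at each break x_0, at least two indices attain the minimum of min_i(a_i + i · x_0).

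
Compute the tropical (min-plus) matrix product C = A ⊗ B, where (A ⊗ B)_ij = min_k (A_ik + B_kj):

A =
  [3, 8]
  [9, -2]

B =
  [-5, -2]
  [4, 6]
A ⊗ B =
  [-2, 1]
  [2, 4]

Apply the min-plus product entry-by-entry:
  C[0][0] = min over k of (A[0][0] + B[0][0] = 3 + -5 = -2, A[0][1] + B[1][0] = 8 + 4 = 12) = -2 (attained at k = 0)
  C[0][1] = min over k of (A[0][0] + B[0][1] = 3 + -2 = 1, A[0][1] + B[1][1] = 8 + 6 = 14) = 1 (attained at k = 0)
  C[1][0] = min over k of (A[1][0] + B[0][0] = 9 + -5 = 4, A[1][1] + B[1][0] = -2 + 4 = 2) = 2 (attained at k = 1)
  C[1][1] = min over k of (A[1][0] + B[0][1] = 9 + -2 = 7, A[1][1] + B[1][1] = -2 + 6 = 4) = 4 (attained at k = 1)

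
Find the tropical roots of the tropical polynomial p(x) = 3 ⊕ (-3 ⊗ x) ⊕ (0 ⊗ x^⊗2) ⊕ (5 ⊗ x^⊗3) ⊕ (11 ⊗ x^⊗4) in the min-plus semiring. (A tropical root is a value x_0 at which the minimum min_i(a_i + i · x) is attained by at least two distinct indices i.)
Roots: {-6, -5, -3, 6}

Each tropical root is a break point of the lower envelope of the lines y = a_i + i · x (there are 5 lines, with slopes 0, 1, ..., 4). Only the lines that attain the minimum somewhere contribute to roots; other lines are dominated. Here the surviving (envelope) indices are i = 4, i = 3, i = 2, i = 1, i = 0.
Intersections between consecutive envelope lines give the roots: for adjacent envelope indices i < j the intersection is x = (a_i − a_j) / (j − i). Reading off the sorted break points: {-6, -5, -3, 6}.
Verification: at each break x_0, at least two indices attain the minimum of min_i(a_i + i · x_0).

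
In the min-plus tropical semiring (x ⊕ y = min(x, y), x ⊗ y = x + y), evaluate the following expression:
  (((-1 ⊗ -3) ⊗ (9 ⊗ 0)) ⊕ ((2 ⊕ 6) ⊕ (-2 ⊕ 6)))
(((-1 ⊗ -3) ⊗ (9 ⊗ 0)) ⊕ ((2 ⊕ 6) ⊕ (-2 ⊕ 6))) = -2

Expand innermost to outermost. Recall ⊕ takes the minimum of its arguments and ⊗ takes their sum. Working out the expression (((-1 ⊗ -3) ⊗ (9 ⊗ 0)) ⊕ ((2 ⊕ 6) ⊕ (-2 ⊕ 6))) gives -2.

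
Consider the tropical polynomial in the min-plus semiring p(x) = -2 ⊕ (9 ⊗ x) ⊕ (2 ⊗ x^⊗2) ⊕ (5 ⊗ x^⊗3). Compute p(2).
p(2) = -2

A tropical monomial a ⊗ x^⊗i evaluates to a + i · x. Evaluating each term at x = 2:
  Term 0 contributes -2 + 0 · 2 = -2
  Term 1 contributes 9 + 1 · 2 = 11
  Term 2 contributes 2 + 2 · 2 = 6
  Term 3 contributes 5 + 3 · 2 = 11
p(2) = ⊕ of these = min[-2, 11, 6, 11] = -2.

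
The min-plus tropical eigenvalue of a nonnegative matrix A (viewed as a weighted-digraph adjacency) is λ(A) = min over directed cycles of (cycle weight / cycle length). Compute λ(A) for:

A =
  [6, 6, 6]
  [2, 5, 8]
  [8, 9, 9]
λ(A) = 4

Enumerate directed cycles and compute their means (weight / length). Sample:
  cycle 0 → 0: weight = 6, length = 1, mean = 6/1 ≈ 6.000
  cycle 1 → 1: weight = 5, length = 1, mean = 5/1 ≈ 5.000
  cycle 2 → 2: weight = 9, length = 1, mean = 9/1 ≈ 9.000
  cycle 0 → 1 → 0: weight = 8, length = 2, mean = 8/2 ≈ 4.000
  cycle 0 → 2 → 0: weight = 14, length = 2, mean = 14/2 ≈ 7.000
  cycle 1 → 0 → 1: weight = 8, length = 2, mean = 8/2 ≈ 4.000
Minimum mean = 4.000, attained e.g. along the cycle 0 → 1 → 0 with weight 8 and length 2. So λ(A) = 8/2 = 4.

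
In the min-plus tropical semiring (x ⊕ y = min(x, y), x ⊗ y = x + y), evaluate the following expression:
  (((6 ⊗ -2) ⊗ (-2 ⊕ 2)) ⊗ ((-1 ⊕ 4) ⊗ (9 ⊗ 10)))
(((6 ⊗ -2) ⊗ (-2 ⊕ 2)) ⊗ ((-1 ⊕ 4) ⊗ (9 ⊗ 10))) = 20

Expand innermost to outermost. Recall ⊕ takes the minimum of its arguments and ⊗ takes their sum. Working out the expression (((6 ⊗ -2) ⊗ (-2 ⊕ 2)) ⊗ ((-1 ⊕ 4) ⊗ (9 ⊗ 10))) gives 20.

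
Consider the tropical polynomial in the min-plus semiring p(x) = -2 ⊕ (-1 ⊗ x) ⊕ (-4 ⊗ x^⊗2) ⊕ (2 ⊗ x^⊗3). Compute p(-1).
p(-1) = -6

A tropical monomial a ⊗ x^⊗i evaluates to a + i · x. Evaluating each term at x = -1:
  Term 0 contributes -2 + 0 · -1 = -2
  Term 1 contributes -1 + 1 · -1 = -2
  Term 2 contributes -4 + 2 · -1 = -6
  Term 3 contributes 2 + 3 · -1 = -1
p(-1) = ⊕ of these = min[-2, -2, -6, -1] = -6.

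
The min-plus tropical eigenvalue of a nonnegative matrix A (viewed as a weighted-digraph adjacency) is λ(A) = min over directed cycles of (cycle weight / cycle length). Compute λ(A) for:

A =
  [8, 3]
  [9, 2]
λ(A) = 2

Enumerate directed cycles and compute their means (weight / length). Sample:
  cycle 0 → 0: weight = 8, length = 1, mean = 8/1 ≈ 8.000
  cycle 1 → 1: weight = 2, length = 1, mean = 2/1 ≈ 2.000
  cycle 0 → 1 → 0: weight = 12, length = 2, mean = 12/2 ≈ 6.000
  cycle 1 → 0 → 1: weight = 12, length = 2, mean = 12/2 ≈ 6.000
Minimum mean = 2.000, attained e.g. along the cycle 1 → 1 with weight 2 and length 1. So λ(A) = 2/1 = 2.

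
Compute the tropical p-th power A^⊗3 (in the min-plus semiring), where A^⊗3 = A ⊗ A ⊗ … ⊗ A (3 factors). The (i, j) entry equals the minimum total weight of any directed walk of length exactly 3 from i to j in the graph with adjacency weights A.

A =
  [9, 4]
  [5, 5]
A^⊗3 =
  [14, 13]
  [14, 14]

Each entry (A^⊗3)_ij equals the minimum over all length-3 walks i = v_0 → v_1 → … → v_3 = j of Σ_t A[v_t][v_{t+1}]. For example, for (i, j) = (0, 1) we minimise over 4 possible intermediate vertex sequences; the minimum is 13, attained along the walk 0 → 1 → 0 → 1.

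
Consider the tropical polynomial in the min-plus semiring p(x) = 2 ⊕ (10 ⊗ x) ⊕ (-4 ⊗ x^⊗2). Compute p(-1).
p(-1) = -6

A tropical monomial a ⊗ x^⊗i evaluates to a + i · x. Evaluating each term at x = -1:
  Term 0 contributes 2 + 0 · -1 = 2
  Term 1 contributes 10 + 1 · -1 = 9
  Term 2 contributes -4 + 2 · -1 = -6
p(-1) = ⊕ of these = min[2, 9, -6] = -6.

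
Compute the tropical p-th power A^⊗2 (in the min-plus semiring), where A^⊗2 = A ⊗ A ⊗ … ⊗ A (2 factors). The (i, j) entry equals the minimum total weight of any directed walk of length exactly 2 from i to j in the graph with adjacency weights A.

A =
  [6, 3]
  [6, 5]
A^⊗2 =
  [9, 8]
  [11, 9]

Each entry (A^⊗2)_ij equals the minimum over all length-2 walks i = v_0 → v_1 → … → v_2 = j of Σ_t A[v_t][v_{t+1}]. For example, for (i, j) = (0, 1) we minimise over 2 possible intermediate vertex sequences; the minimum is 8, attained along the walk 0 → 1 → 1.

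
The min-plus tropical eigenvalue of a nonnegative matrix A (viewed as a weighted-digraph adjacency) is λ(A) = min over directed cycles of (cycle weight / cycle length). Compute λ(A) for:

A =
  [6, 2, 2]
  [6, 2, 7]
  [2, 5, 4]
λ(A) = 2

Enumerate directed cycles and compute their means (weight / length). Sample:
  cycle 0 → 0: weight = 6, length = 1, mean = 6/1 ≈ 6.000
  cycle 1 → 1: weight = 2, length = 1, mean = 2/1 ≈ 2.000
  cycle 2 → 2: weight = 4, length = 1, mean = 4/1 ≈ 4.000
  cycle 0 → 1 → 0: weight = 8, length = 2, mean = 8/2 ≈ 4.000
  cycle 0 → 2 → 0: weight = 4, length = 2, mean = 4/2 ≈ 2.000
  cycle 1 → 0 → 1: weight = 8, length = 2, mean = 8/2 ≈ 4.000
Minimum mean = 2.000, attained e.g. along the cycle 1 → 1 with weight 2 and length 1. So λ(A) = 2/1 = 2.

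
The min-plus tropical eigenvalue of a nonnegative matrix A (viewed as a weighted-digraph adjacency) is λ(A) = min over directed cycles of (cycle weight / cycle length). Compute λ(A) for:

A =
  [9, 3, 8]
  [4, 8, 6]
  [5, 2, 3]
λ(A) = 3

Enumerate directed cycles and compute their means (weight / length). Sample:
  cycle 0 → 0: weight = 9, length = 1, mean = 9/1 ≈ 9.000
  cycle 1 → 1: weight = 8, length = 1, mean = 8/1 ≈ 8.000
  cycle 2 → 2: weight = 3, length = 1, mean = 3/1 ≈ 3.000
  cycle 0 → 1 → 0: weight = 7, length = 2, mean = 7/2 ≈ 3.500
  cycle 0 → 2 → 0: weight = 13, length = 2, mean = 13/2 ≈ 6.500
  cycle 1 → 0 → 1: weight = 7, length = 2, mean = 7/2 ≈ 3.500
Minimum mean = 3.000, attained e.g. along the cycle 2 → 2 with weight 3 and length 1. So λ(A) = 3/1 = 3.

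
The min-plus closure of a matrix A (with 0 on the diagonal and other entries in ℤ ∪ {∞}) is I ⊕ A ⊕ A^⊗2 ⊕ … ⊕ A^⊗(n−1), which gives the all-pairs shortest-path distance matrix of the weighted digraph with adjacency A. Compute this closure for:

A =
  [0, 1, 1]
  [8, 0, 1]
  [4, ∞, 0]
Closure =
  [0, 1, 1]
  [5, 0, 1]
  [4, 5, 0]

This is the Floyd-Warshall all-pairs shortest-path computation. For each intermediate vertex k = 0, 1, …, 2, update dist[i][j] ← min(dist[i][j], dist[i][k] + dist[k][j]). The final matrix gives, for each (i, j), the minimum total weight of any directed path from i to j (possibly empty when i = j).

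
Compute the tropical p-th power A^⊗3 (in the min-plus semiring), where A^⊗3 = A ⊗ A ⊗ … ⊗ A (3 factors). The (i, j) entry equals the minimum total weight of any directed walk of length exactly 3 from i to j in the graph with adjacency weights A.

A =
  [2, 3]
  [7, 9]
A^⊗3 =
  [6, 7]
  [11, 12]

Each entry (A^⊗3)_ij equals the minimum over all length-3 walks i = v_0 → v_1 → … → v_3 = j of Σ_t A[v_t][v_{t+1}]. For example, for (i, j) = (0, 1) we minimise over 4 possible intermediate vertex sequences; the minimum is 7, attained along the walk 0 → 0 → 0 → 1.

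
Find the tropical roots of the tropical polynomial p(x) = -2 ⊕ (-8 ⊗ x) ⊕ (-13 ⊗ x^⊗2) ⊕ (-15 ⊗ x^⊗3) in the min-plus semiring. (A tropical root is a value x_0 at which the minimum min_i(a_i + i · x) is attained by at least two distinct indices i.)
Roots: {2, 5, 6}

Each tropical root is a break point of the lower envelope of the lines y = a_i + i · x (there are 4 lines, with slopes 0, 1, ..., 3). Only the lines that attain the minimum somewhere contribute to roots; other lines are dominated. Here the surviving (envelope) indices are i = 3, i = 2, i = 1, i = 0.
Intersections between consecutive envelope lines give the roots: for adjacent envelope indices i < j the intersection is x = (a_i − a_j) / (j − i). Reading off the sorted break points: {2, 5, 6}.
Verification: at each break x_0, at least two indices attain the minimum of min_i(a_i + i · x_0).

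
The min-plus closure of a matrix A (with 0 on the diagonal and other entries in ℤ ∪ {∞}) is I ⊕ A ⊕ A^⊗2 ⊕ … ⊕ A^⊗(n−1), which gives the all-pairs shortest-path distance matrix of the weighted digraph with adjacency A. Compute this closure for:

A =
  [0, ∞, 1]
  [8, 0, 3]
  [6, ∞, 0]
Closure =
  [0, ∞, 1]
  [8, 0, 3]
  [6, ∞, 0]

This is the Floyd-Warshall all-pairs shortest-path computation. For each intermediate vertex k = 0, 1, …, 2, update dist[i][j] ← min(dist[i][j], dist[i][k] + dist[k][j]). The final matrix gives, for each (i, j), the minimum total weight of any directed path from i to j (possibly empty when i = j).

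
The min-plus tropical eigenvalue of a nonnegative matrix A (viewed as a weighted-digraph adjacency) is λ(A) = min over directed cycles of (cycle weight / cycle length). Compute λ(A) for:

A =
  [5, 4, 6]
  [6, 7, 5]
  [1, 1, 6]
λ(A) = 3

Enumerate directed cycles and compute their means (weight / length). Sample:
  cycle 0 → 0: weight = 5, length = 1, mean = 5/1 ≈ 5.000
  cycle 1 → 1: weight = 7, length = 1, mean = 7/1 ≈ 7.000
  cycle 2 → 2: weight = 6, length = 1, mean = 6/1 ≈ 6.000
  cycle 0 → 1 → 0: weight = 10, length = 2, mean = 10/2 ≈ 5.000
  cycle 0 → 2 → 0: weight = 7, length = 2, mean = 7/2 ≈ 3.500
  cycle 1 → 0 → 1: weight = 10, length = 2, mean = 10/2 ≈ 5.000
Minimum mean = 3.000, attained e.g. along the cycle 1 → 2 → 1 with weight 6 and length 2. So λ(A) = 6/2 = 3.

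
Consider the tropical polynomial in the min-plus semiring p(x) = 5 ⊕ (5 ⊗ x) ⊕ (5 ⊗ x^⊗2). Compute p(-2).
p(-2) = 1

A tropical monomial a ⊗ x^⊗i evaluates to a + i · x. Evaluating each term at x = -2:
  Term 0 contributes 5 + 0 · -2 = 5
  Term 1 contributes 5 + 1 · -2 = 3
  Term 2 contributes 5 + 2 · -2 = 1
p(-2) = ⊕ of these = min[5, 3, 1] = 1.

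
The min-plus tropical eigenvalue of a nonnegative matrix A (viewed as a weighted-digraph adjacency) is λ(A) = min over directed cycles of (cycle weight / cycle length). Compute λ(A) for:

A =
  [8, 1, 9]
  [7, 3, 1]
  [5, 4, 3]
λ(A) = 7/3

Enumerate directed cycles and compute their means (weight / length). Sample:
  cycle 0 → 0: weight = 8, length = 1, mean = 8/1 ≈ 8.000
  cycle 1 → 1: weight = 3, length = 1, mean = 3/1 ≈ 3.000
  cycle 2 → 2: weight = 3, length = 1, mean = 3/1 ≈ 3.000
  cycle 0 → 1 → 0: weight = 8, length = 2, mean = 8/2 ≈ 4.000
  cycle 0 → 2 → 0: weight = 14, length = 2, mean = 14/2 ≈ 7.000
  cycle 1 → 0 → 1: weight = 8, length = 2, mean = 8/2 ≈ 4.000
Minimum mean = 2.333, attained e.g. along the cycle 0 → 1 → 2 → 0 with weight 7 and length 3. So λ(A) = 7/3 = 7/3.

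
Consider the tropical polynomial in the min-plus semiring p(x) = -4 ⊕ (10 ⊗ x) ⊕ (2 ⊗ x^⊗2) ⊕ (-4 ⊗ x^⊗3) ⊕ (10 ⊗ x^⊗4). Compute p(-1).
p(-1) = -7

A tropical monomial a ⊗ x^⊗i evaluates to a + i · x. Evaluating each term at x = -1:
  Term 0 contributes -4 + 0 · -1 = -4
  Term 1 contributes 10 + 1 · -1 = 9
  Term 2 contributes 2 + 2 · -1 = 0
  Term 3 contributes -4 + 3 · -1 = -7
  Term 4 contributes 10 + 4 · -1 = 6
p(-1) = ⊕ of these = min[-4, 9, 0, -7, 6] = -7.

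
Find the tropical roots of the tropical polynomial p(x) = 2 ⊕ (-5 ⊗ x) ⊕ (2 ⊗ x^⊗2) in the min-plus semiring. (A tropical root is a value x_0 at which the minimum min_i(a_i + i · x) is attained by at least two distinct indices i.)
Roots: {-7, 7}

Each tropical root is a break point of the lower envelope of the lines y = a_i + i · x (there are 3 lines, with slopes 0, 1, ..., 2). Only the lines that attain the minimum somewhere contribute to roots; other lines are dominated. Here the surviving (envelope) indices are i = 2, i = 1, i = 0.
Intersections between consecutive envelope lines give the roots: for adjacent envelope indices i < j the intersection is x = (a_i − a_j) / (j − i). Reading off the sorted break points: {-7, 7}.
Verification: at each break x_0, at least two indices attain the minimum of min_i(a_i + i · x_0).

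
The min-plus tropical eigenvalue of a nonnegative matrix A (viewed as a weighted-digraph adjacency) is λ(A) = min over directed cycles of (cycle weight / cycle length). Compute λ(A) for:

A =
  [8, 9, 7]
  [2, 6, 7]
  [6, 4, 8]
λ(A) = 13/3

Enumerate directed cycles and compute their means (weight / length). Sample:
  cycle 0 → 0: weight = 8, length = 1, mean = 8/1 ≈ 8.000
  cycle 1 → 1: weight = 6, length = 1, mean = 6/1 ≈ 6.000
  cycle 2 → 2: weight = 8, length = 1, mean = 8/1 ≈ 8.000
  cycle 0 → 1 → 0: weight = 11, length = 2, mean = 11/2 ≈ 5.500
  cycle 0 → 2 → 0: weight = 13, length = 2, mean = 13/2 ≈ 6.500
  cycle 1 → 0 → 1: weight = 11, length = 2, mean = 11/2 ≈ 5.500
Minimum mean = 4.333, attained e.g. along the cycle 0 → 2 → 1 → 0 with weight 13 and length 3. So λ(A) = 13/3 = 13/3.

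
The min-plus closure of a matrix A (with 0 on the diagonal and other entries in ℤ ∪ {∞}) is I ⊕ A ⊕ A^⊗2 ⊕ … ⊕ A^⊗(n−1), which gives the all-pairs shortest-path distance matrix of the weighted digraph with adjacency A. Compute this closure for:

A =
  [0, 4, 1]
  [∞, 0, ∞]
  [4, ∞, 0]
Closure =
  [0, 4, 1]
  [∞, 0, ∞]
  [4, 8, 0]

This is the Floyd-Warshall all-pairs shortest-path computation. For each intermediate vertex k = 0, 1, …, 2, update dist[i][j] ← min(dist[i][j], dist[i][k] + dist[k][j]). The final matrix gives, for each (i, j), the minimum total weight of any directed path from i to j (possibly empty when i = j).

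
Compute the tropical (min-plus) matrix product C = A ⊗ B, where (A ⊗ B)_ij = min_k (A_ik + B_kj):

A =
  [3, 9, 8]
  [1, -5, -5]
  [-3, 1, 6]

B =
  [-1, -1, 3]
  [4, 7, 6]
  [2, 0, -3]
A ⊗ B =
  [2, 2, 5]
  [-3, -5, -8]
  [-4, -4, 0]

Apply the min-plus product entry-by-entry:
  C[0][0] = min over k of (A[0][0] + B[0][0] = 3 + -1 = 2, A[0][1] + B[1][0] = 9 + 4 = 13, A[0][2] + B[2][0] = 8 + 2 = 10) = 2 (attained at k = 0)
  C[0][1] = min over k of (A[0][0] + B[0][1] = 3 + -1 = 2, A[0][1] + B[1][1] = 9 + 7 = 16, A[0][2] + B[2][1] = 8 + 0 = 8) = 2 (attained at k = 0)
  C[0][2] = min over k of (A[0][0] + B[0][2] = 3 + 3 = 6, A[0][1] + B[1][2] = 9 + 6 = 15, A[0][2] + B[2][2] = 8 + -3 = 5) = 5 (attained at k = 2)
  C[1][0] = min over k of (A[1][0] + B[0][0] = 1 + -1 = 0, A[1][1] + B[1][0] = -5 + 4 = -1, A[1][2] + B[2][0] = -5 + 2 = -3) = -3 (attained at k = 2)
  C[1][1] = min over k of (A[1][0] + B[0][1] = 1 + -1 = 0, A[1][1] + B[1][1] = -5 + 7 = 2, A[1][2] + B[2][1] = -5 + 0 = -5) = -5 (attained at k = 2)
  C[1][2] = min over k of (A[1][0] + B[0][2] = 1 + 3 = 4, A[1][1] + B[1][2] = -5 + 6 = 1, A[1][2] + B[2][2] = -5 + -3 = -8) = -8 (attained at k = 2)
  C[2][0] = min over k of (A[2][0] + B[0][0] = -3 + -1 = -4, A[2][1] + B[1][0] = 1 + 4 = 5, A[2][2] + B[2][0] = 6 + 2 = 8) = -4 (attained at k = 0)
  C[2][1] = min over k of (A[2][0] + B[0][1] = -3 + -1 = -4, A[2][1] + B[1][1] = 1 + 7 = 8, A[2][2] + B[2][1] = 6 + 0 = 6) = -4 (attained at k = 0)
  C[2][2] = min over k of (A[2][0] + B[0][2] = -3 + 3 = 0, A[2][1] + B[1][2] = 1 + 6 = 7, A[2][2] + B[2][2] = 6 + -3 = 3) = 0 (attained at k = 0)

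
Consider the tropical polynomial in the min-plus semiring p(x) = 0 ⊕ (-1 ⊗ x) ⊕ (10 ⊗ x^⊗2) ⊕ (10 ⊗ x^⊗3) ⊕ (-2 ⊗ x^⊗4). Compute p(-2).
p(-2) = -10

A tropical monomial a ⊗ x^⊗i evaluates to a + i · x. Evaluating each term at x = -2:
  Term 0 contributes 0 + 0 · -2 = 0
  Term 1 contributes -1 + 1 · -2 = -3
  Term 2 contributes 10 + 2 · -2 = 6
  Term 3 contributes 10 + 3 · -2 = 4
  Term 4 contributes -2 + 4 · -2 = -10
p(-2) = ⊕ of these = min[0, -3, 6, 4, -10] = -10.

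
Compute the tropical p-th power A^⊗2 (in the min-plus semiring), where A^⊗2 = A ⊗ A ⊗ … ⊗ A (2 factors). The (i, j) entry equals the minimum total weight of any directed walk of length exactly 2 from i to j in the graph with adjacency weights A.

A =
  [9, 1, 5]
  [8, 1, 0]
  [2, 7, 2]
A^⊗2 =
  [7, 2, 1]
  [2, 2, 1]
  [4, 3, 4]

Each entry (A^⊗2)_ij equals the minimum over all length-2 walks i = v_0 → v_1 → … → v_2 = j of Σ_t A[v_t][v_{t+1}]. For example, for (i, j) = (0, 2) we minimise over 3 possible intermediate vertex sequences; the minimum is 1, attained along the walk 0 → 1 → 2.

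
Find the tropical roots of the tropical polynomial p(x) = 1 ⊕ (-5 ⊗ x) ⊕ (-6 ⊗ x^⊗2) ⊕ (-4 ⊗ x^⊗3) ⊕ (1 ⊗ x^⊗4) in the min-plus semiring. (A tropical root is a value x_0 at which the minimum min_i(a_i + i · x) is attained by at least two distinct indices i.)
Roots: {-5, -2, 1, 6}

Each tropical root is a break point of the lower envelope of the lines y = a_i + i · x (there are 5 lines, with slopes 0, 1, ..., 4). Only the lines that attain the minimum somewhere contribute to roots; other lines are dominated. Here the surviving (envelope) indices are i = 4, i = 3, i = 2, i = 1, i = 0.
Intersections between consecutive envelope lines give the roots: for adjacent envelope indices i < j the intersection is x = (a_i − a_j) / (j − i). Reading off the sorted break points: {-5, -2, 1, 6}.
Verification: at each break x_0, at least two indices attain the minimum of min_i(a_i + i · x_0).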